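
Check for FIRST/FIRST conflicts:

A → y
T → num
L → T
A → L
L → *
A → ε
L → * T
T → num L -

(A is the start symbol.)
Yes. T → num / T → num L '-' on { 'num' }; L → '*' / L → '*' T on { '*' }

A FIRST/FIRST conflict occurs when two productions N → α and N → β for the same non-terminal have FIRST(α) ∩ FIRST(β) ≠ ∅ (with ε ∈ FIRST of a nullable right-hand side, so two nullable alternatives also conflict).

FIRST sets of the non-terminals at (or reachable through a nullable prefix from) the front of some alternative:
  FIRST(L) = { '*', 'num' }
  FIRST(T) = { 'num' }

Productions for A:
  A → y: FIRST = { 'y' }
  A → L: FIRST = { '*', 'num' }
  A → ε: FIRST = { ε }
Productions for T:
  T → num: FIRST = { 'num' }
  T → num L -: FIRST = { 'num' }
Productions for L:
  L → T: FIRST = { 'num' }
  L → *: FIRST = { '*' }
  L → * T: FIRST = { '*' }

Conflict for T: T → num and T → num L -
  Overlap: { 'num' }
Conflict for L: L → * and L → * T
  Overlap: { '*' }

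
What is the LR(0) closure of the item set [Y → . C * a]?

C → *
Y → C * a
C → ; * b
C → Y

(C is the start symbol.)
Start with: [Y → . C * a]
  [Y → . C * a] has the dot before C: add [C → . *], [C → . ; * b], [C → . Y]
  [C → . Y] has the dot before Y: all Y-items already present
No further items can be added.

CLOSURE = { [C → . *], [C → . ; * b], [C → . Y], [Y → . C * a] }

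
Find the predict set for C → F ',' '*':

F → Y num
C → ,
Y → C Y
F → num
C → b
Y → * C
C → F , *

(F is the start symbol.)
PREDICT(C → F ',' '*') = (FIRST(RHS) \ {ε}) ∪ (FOLLOW(C) if ε ∈ FIRST(RHS), i.e. RHS ⇒* ε)
FIRST(F) = { '*', ',', 'b', 'num' }
FIRST(F ',' '*') = { '*', ',', 'b', 'num' }
ε ∉ FIRST(F ',' '*'), so FOLLOW(C) is not added.
PREDICT(C → F ',' '*') = { '*', ',', 'b', 'num' }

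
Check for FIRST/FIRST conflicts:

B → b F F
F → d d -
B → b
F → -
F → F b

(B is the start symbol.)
A FIRST/FIRST conflict occurs when two productions N → α and N → β for the same non-terminal have FIRST(α) ∩ FIRST(β) ≠ ∅ (with ε ∈ FIRST of a nullable right-hand side, so two nullable alternatives also conflict).

FIRST sets of the non-terminals at (or reachable through a nullable prefix from) the front of some alternative:
  FIRST(F) = { '-', 'd' }

Productions for B:
  B → b F F: FIRST = { 'b' }
  B → b: FIRST = { 'b' }
Productions for F:
  F → d d -: FIRST = { 'd' }
  F → -: FIRST = { '-' }
  F → F b: FIRST = { '-', 'd' }

Conflict for B: B → b F F and B → b
  Overlap: { 'b' }
Conflict for F: F → d d - and F → F b
  Overlap: { 'd' }
Conflict for F: F → - and F → F b
  Overlap: { '-' }

Answer: Yes. B → b F F / B → b on { 'b' }; F → d d '-' / F → F b on { 'd' }; F → '-' / F → F b on { '-' }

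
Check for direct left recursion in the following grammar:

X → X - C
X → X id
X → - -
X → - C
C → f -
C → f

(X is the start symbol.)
Yes, X is left-recursive

Direct left recursion occurs when N → N α for some non-terminal N (the right-hand side begins with the left-hand side itself).

X → X - C: LEFT RECURSIVE (starts with X)
X → X id: LEFT RECURSIVE (starts with X)
X → - -: starts with '-'
X → - C: starts with '-'
C → f -: starts with f
C → f: starts with f

The grammar has direct left recursion on: X.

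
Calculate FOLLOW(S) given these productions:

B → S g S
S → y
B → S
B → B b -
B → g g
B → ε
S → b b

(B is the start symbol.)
{ $, 'b', 'g' }

To compute FOLLOW(S), find every occurrence of S on a right-hand side N → α S β: add FIRST(β) \ {ε}, and if β is empty or nullable also add FOLLOW(N). Iterate to a fixed point.

In B → S g S: S is followed by g S, add FIRST(g S) \ {ε} = { 'g' }
In B → S g S: S is at the end, add FOLLOW(B)
In B → S: S is at the end, add FOLLOW(B)

The FOLLOW sets referred to above (computed the same way, to a fixed point):
  FOLLOW(B) = { $, 'b' }

Taking the union: FOLLOW(S) = { $, 'b', 'g' }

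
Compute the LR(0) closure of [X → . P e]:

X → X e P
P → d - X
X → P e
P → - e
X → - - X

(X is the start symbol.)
{ [P → . - e], [P → . d - X], [X → . P e] }

To compute CLOSURE, for each item [A → α.Bβ] where B is a non-terminal, add [B → .γ] for all productions B → γ; repeat for the newly added items until nothing changes.

Start with: [X → . P e]
  [X → . P e] has the dot before P: add [P → . d - X], [P → . - e]
No further items can be added.

CLOSURE = { [P → . - e], [P → . d - X], [X → . P e] }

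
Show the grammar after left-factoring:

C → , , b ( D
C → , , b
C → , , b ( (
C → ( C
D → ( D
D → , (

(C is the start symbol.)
C → , , b C'
C' → ( C''
C'' → D
C'' → (
C' → ε
C → ( C
D → ( D
D → , (

Left-factoring transforms A → αβ₁ | αβ₂ into A → αA' and A' → β₁ | β₂
(α is the longest common prefix among the alternatives). Repeat until
no nonterminal has two alternatives with a common prefix.

Round 1: C has alternatives sharing prefix ', , b'. Introduce C': C → , , b C'
  Add: C' → ( D
  Add: C' → ε
  Add: C' → ( (

Round 2: C' has alternatives sharing prefix '('. Introduce C'': C' → ( C''
  Add: C'' → D
  Add: C'' → (

No remaining common prefixes — done.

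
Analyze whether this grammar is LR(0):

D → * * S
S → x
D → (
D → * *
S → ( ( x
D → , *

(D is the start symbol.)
A grammar is LR(0) if no state in the canonical LR(0) collection has:
  - both a shift item (dot before a terminal) and a complete item (shift-reduce conflict), or
  - two or more complete items (reduce-reduce conflict; the accept item [D' → D .] counts as a complete item here).

Augment with D' → D and build the canonical LR(0) collection (I0 = CLOSURE({[D' → . D]}), then GOTO on every symbol after a dot until no new states appear). It has 12 states:
  I0: { [D → . (], [D → . * * S], [D → . * *], [D → . , *], [D' → . D] }  — shift
  I1: { [D → ( .] }  — reduce
  I2: { [D → * . * S], [D → * . *] }  — shift
  I3: { [D → , . *] }  — shift
  I4: { [D' → D .] }  — accept
  I5: { [D → , * .] }  — reduce
  I6: { [D → * * . S], [D → * * .], [S → . ( ( x], [S → . x] }  — shift, reduce
  I7: { [S → ( . ( x] }  — shift
  I8: { [D → * * S .] }  — reduce
  I9: { [S → x .] }  — reduce
  I10: { [S → ( ( . x] }  — shift
  I11: { [S → ( ( x .] }  — reduce

Conflict in state I6:
  Shift-reduce conflict between [D → * * .] and [S → . ( ( x]
So the grammar is NOT LR(0).

Answer: No. Shift-reduce conflict between [D → * * .] and [S → . ( ( x]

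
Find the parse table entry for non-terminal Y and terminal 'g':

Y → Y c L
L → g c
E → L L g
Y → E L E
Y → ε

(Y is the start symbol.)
Y → Y c L, Y → E L E

To find M[Y, 'g'], we find productions for Y where 'g' is in the predict set (PREDICT(N → α) = (FIRST(α) \ {ε}) ∪ (FOLLOW(N) if α ⇒* ε)).

Relevant sets:
  FIRST(Y) = { 'c', 'g', ε }
  FIRST(E) = { 'g' }
  FOLLOW(Y) = { $, 'c' }

Y → Y c L: PREDICT = { 'c', 'g' }
  'g' is in predict set, so this production goes in M[Y, 'g']
Y → E L E: PREDICT = { 'g' }
  'g' is in predict set, so this production goes in M[Y, 'g']
Y → ε: PREDICT = { $, 'c' }

M[Y, 'g'] = Y → Y c L, Y → E L E  (a multiply-defined cell — the grammar is not LL(1))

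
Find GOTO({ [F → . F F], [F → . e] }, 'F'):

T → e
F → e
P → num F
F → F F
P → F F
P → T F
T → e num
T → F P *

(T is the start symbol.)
GOTO(I, 'F') = CLOSURE({ [A → αX.β] : [A → α.Xβ] ∈ I, X = 'F' })

Items with dot before 'F', with the dot advanced:
  [F → . F F] → [F → F . F]
Closure of the advanced items:
  [F → F . F] has the dot before F: add [F → . e], [F → . F F]

GOTO = { [F → . F F], [F → . e], [F → F . F] }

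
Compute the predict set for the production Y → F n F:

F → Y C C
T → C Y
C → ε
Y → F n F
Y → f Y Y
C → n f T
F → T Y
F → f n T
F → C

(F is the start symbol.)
{ 'f', 'n' }

PREDICT(Y → F n F) = (FIRST(RHS) \ {ε}) ∪ (FOLLOW(Y) if ε ∈ FIRST(RHS), i.e. RHS ⇒* ε)
FIRST(F) = { 'f', 'n', ε }
FIRST(F n F) = { 'f', 'n' }
ε ∉ FIRST(F n F), so FOLLOW(Y) is not added.
PREDICT(Y → F n F) = { 'f', 'n' }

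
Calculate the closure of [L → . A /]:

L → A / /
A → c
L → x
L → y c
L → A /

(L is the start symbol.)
Start with: [L → . A /]
  [L → . A /] has the dot before A: add [A → . c]
No further items can be added.

CLOSURE = { [A → . c], [L → . A /] }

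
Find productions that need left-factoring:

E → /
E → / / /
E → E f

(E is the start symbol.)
Left-factoring is needed when two productions for the same non-terminal
share a common prefix on the right-hand side.

Productions for E:
  E → /
  E → / / /
  E → E f

Found common prefix '/' in productions for E

Answer: Yes, E has productions with common prefix '/'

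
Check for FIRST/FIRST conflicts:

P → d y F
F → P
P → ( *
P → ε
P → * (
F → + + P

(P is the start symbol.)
No FIRST/FIRST conflicts.

A FIRST/FIRST conflict occurs when two productions N → α and N → β for the same non-terminal have FIRST(α) ∩ FIRST(β) ≠ ∅ (with ε ∈ FIRST of a nullable right-hand side, so two nullable alternatives also conflict).

FIRST sets of the non-terminals at (or reachable through a nullable prefix from) the front of some alternative:
  FIRST(P) = { '(', '*', 'd', ε }

Productions for P:
  P → d y F: FIRST = { 'd' }
  P → ( *: FIRST = { '(' }
  P → ε: FIRST = { ε }
  P → * (: FIRST = { '*' }
Productions for F:
  F → P: FIRST = { '(', '*', 'd', ε }
  F → + + P: FIRST = { '+' }

All alternatives of each non-terminal have pairwise disjoint FIRST sets.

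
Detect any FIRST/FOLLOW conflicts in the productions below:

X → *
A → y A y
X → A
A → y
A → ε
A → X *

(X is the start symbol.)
A FIRST/FOLLOW conflict occurs when a non-terminal N has a nullable alternative N → β (β ⇒* ε) and another alternative N → α with FIRST(α) ∩ FOLLOW(N) ≠ ∅: on such a lookahead the parser cannot decide between expanding α and letting N vanish via β.

Nullable non-terminals: A, X.
FIRST sets used below: FIRST(X) = { '*', 'y', ε }, FIRST(A) = { '*', 'y', ε }

A: nullable alternative(s) A → ε; FOLLOW(A) = { $, '*', 'y' }
  A → y A y: FIRST \ {ε} = { 'y' } — overlaps FOLLOW(A) on { 'y' }: CONFLICT
  A → y: FIRST \ {ε} = { 'y' } — overlaps FOLLOW(A) on { 'y' }: CONFLICT
  A → ε: FIRST \ {ε} = { } — this is the only nullable alternative, skip
  A → X *: FIRST \ {ε} = { '*', 'y' } — overlaps FOLLOW(A) on { '*', 'y' }: CONFLICT

X: nullable alternative(s) X → A; FOLLOW(X) = { $, '*' }
  X → *: FIRST \ {ε} = { '*' } — overlaps FOLLOW(X) on { '*' }: CONFLICT
  X → A: FIRST \ {ε} = { '*', 'y' } — this is the only nullable alternative, skip

So the grammar has 4 FIRST/FOLLOW conflicts (marked CONFLICT above).

Answer: Yes. X → '*' with FOLLOW(X) on { '*' }; A → y A y with FOLLOW(A) on { 'y' }; A → y with FOLLOW(A) on { 'y' }; A → X '*' with FOLLOW(A) on { '*', 'y' }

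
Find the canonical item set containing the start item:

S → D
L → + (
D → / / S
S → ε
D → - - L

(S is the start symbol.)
{ [D → . - - L], [D → . / / S], [S → . D], [S → .], [S' → . S] }

First, augment the grammar with S' → S
I₀ = CLOSURE({ [S' → . S] }):
  [S' → . S] has the dot before S: add [S → . D], [S → .]
  [S → . D] has the dot before D: add [D → . / / S], [D → . - - L]
No further items can be added.

I₀ = { [D → . - - L], [D → . / / S], [S → . D], [S → .], [S' → . S] }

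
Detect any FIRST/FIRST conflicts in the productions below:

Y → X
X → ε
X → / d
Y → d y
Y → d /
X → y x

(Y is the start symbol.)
FIRST sets of the non-terminals at (or reachable through a nullable prefix from) the front of some alternative:
  FIRST(X) = { '/', 'y', ε }

Productions for Y:
  Y → X: FIRST = { '/', 'y', ε }
  Y → d y: FIRST = { 'd' }
  Y → d /: FIRST = { 'd' }
Productions for X:
  X → ε: FIRST = { ε }
  X → / d: FIRST = { '/' }
  X → y x: FIRST = { 'y' }

Conflict for Y: Y → d y and Y → d /
  Overlap: { 'd' }

Answer: Yes. Y → d y / Y → d '/' on { 'd' }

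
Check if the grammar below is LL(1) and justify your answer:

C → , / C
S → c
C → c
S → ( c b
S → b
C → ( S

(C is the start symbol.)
Yes, the grammar is LL(1).

For C:
  PREDICT(C → ',' '/' C) = { ',' }
  PREDICT(C → c) = { 'c' }
  PREDICT(C → '(' S) = { '(' }
For S:
  PREDICT(S → c) = { 'c' }
  PREDICT(S → '(' c b) = { '(' }
  PREDICT(S → b) = { 'b' }

All predict sets are disjoint. The grammar IS LL(1).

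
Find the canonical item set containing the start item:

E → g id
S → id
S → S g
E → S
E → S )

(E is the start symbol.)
First, augment the grammar with E' → E
I₀ = CLOSURE({ [E' → . E] }):
  [E' → . E] has the dot before E: add [E → . g id], [E → . S], [E → . S )]
  [E → . S] has the dot before S: add [S → . id], [S → . S g]
No further items can be added.

I₀ = { [E → . S )], [E → . S], [E → . g id], [E' → . E], [S → . S g], [S → . id] }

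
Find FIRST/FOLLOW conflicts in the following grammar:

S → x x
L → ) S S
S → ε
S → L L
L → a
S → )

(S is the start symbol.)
Nullable non-terminals: S.
FIRST sets used below: FIRST(L) = { ')', 'a' }

S: nullable alternative(s) S → ε; FOLLOW(S) = { $, ')', 'a', 'x' }
  S → x x: FIRST \ {ε} = { 'x' } — overlaps FOLLOW(S) on { 'x' }: CONFLICT
  S → ε: FIRST \ {ε} = { } — this is the only nullable alternative, skip
  S → L L: FIRST \ {ε} = { ')', 'a' } — overlaps FOLLOW(S) on { ')', 'a' }: CONFLICT
  S → ): FIRST \ {ε} = { ')' } — overlaps FOLLOW(S) on { ')' }: CONFLICT

L has no nullable alternative, so no FIRST/FOLLOW check is needed there.

So the grammar has 3 FIRST/FOLLOW conflicts (marked CONFLICT above).

Answer: Yes. S → x x with FOLLOW(S) on { 'x' }; S → L L with FOLLOW(S) on { ')', 'a' }; S → ')' with FOLLOW(S) on { ')' }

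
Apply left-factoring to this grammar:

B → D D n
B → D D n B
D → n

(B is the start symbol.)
B → D D n B'
B' → ε
B' → B
D → n

Left-factoring transforms A → αβ₁ | αβ₂ into A → αA' and A' → β₁ | β₂
(α is the longest common prefix among the alternatives). Repeat until
no nonterminal has two alternatives with a common prefix.

Round 1: B has alternatives sharing prefix 'D D n'. Introduce B': B → D D n B'
  Add: B' → ε
  Add: B' → B

No remaining common prefixes — done.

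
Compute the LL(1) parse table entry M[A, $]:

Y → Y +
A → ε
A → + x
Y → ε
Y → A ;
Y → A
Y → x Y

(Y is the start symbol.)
A → ε

To find M[A, $], we find productions for A where $ is in the predict set (PREDICT(N → α) = (FIRST(α) \ {ε}) ∪ (FOLLOW(N) if α ⇒* ε)).

Relevant sets:
  FOLLOW(A) = { $, '+', ';' }

A → ε: PREDICT = { $, '+', ';' }
  $ is in predict set, so this production goes in M[A, $]
A → + x: PREDICT = { '+' }

M[A, $] = A → ε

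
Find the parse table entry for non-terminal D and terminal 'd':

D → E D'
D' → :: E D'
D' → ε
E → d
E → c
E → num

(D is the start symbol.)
To find M[D, 'd'], we find productions for D where 'd' is in the predict set (PREDICT(N → α) = (FIRST(α) \ {ε}) ∪ (FOLLOW(N) if α ⇒* ε)).

Relevant sets:
  FIRST(E) = { 'c', 'd', 'num' }

D → E D': PREDICT = { 'c', 'd', 'num' }
  'd' is in predict set, so this production goes in M[D, 'd']

M[D, 'd'] = D → E D'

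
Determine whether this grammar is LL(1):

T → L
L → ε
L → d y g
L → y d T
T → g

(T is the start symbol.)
A grammar is LL(1) if for each non-terminal N with multiple productions, the predict sets of those productions are pairwise disjoint, where PREDICT(N → α) = (FIRST(α) \ {ε}) ∪ (FOLLOW(N) if α ⇒* ε).

Relevant sets:
  FIRST(L) = { 'd', 'y', ε }
  FOLLOW(T) = { $ }
  FOLLOW(L) = { $ }

For T:
  PREDICT(T → L) = { $, 'd', 'y' }
  PREDICT(T → g) = { 'g' }
For L:
  PREDICT(L → ε) = { $ }
  PREDICT(L → d y g) = { 'd' }
  PREDICT(L → y d T) = { 'y' }

All predict sets are disjoint. The grammar IS LL(1).

Answer: Yes, the grammar is LL(1).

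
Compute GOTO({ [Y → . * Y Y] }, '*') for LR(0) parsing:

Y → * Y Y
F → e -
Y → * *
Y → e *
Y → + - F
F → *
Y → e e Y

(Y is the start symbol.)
{ [Y → * . Y Y], [Y → . * *], [Y → . * Y Y], [Y → . + - F], [Y → . e *], [Y → . e e Y] }

GOTO(I, '*') = CLOSURE({ [A → αX.β] : [A → α.Xβ] ∈ I, X = '*' })

Items with dot before '*', with the dot advanced:
  [Y → . * Y Y] → [Y → * . Y Y]
Closure of the advanced items:
  [Y → * . Y Y] has the dot before Y: add [Y → . * Y Y], [Y → . * *], [Y → . e *], [Y → . + - F], [Y → . e e Y]

GOTO = { [Y → * . Y Y], [Y → . * *], [Y → . * Y Y], [Y → . + - F], [Y → . e *], [Y → . e e Y] }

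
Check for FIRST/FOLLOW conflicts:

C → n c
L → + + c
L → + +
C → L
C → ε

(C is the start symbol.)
A FIRST/FOLLOW conflict occurs when a non-terminal N has a nullable alternative N → β (β ⇒* ε) and another alternative N → α with FIRST(α) ∩ FOLLOW(N) ≠ ∅: on such a lookahead the parser cannot decide between expanding α and letting N vanish via β.

Nullable non-terminals: C.
FIRST sets used below: FIRST(L) = { '+' }

C: nullable alternative(s) C → ε; FOLLOW(C) = { $ }
  C → n c: FIRST \ {ε} = { 'n' } — disjoint from FOLLOW(C)
  C → L: FIRST \ {ε} = { '+' } — disjoint from FOLLOW(C)
  C → ε: FIRST \ {ε} = { } — this is the only nullable alternative, skip

L has no nullable alternative, so no FIRST/FOLLOW check is needed there.

No FIRST/FOLLOW conflicts found.

Answer: No FIRST/FOLLOW conflicts.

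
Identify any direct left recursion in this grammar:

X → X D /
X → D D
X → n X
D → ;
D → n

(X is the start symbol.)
Direct left recursion occurs when N → N α for some non-terminal N (the right-hand side begins with the left-hand side itself).

X → X D /: LEFT RECURSIVE (starts with X)
X → D D: starts with D
X → n X: starts with n
D → ;: starts with ';'
D → n: starts with n

The grammar has direct left recursion on: X.

Answer: Yes, X is left-recursive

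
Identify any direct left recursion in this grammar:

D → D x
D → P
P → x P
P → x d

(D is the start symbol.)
Yes, D is left-recursive

D → D x: LEFT RECURSIVE (starts with D)
D → P: starts with P
P → x P: starts with x
P → x d: starts with x

The grammar has direct left recursion on: D.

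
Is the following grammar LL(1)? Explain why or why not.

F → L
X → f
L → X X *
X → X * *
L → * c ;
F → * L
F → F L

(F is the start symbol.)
A grammar is LL(1) if for each non-terminal N with multiple productions, the predict sets of those productions are pairwise disjoint, where PREDICT(N → α) = (FIRST(α) \ {ε}) ∪ (FOLLOW(N) if α ⇒* ε).

Relevant sets:
  FIRST(L) = { '*', 'f' }
  FIRST(F) = { '*', 'f' }
  FIRST(X) = { 'f' }

For F:
  PREDICT(F → L) = { '*', 'f' }
  PREDICT(F → '*' L) = { '*' }
  PREDICT(F → F L) = { '*', 'f' }
For X:
  PREDICT(X → f) = { 'f' }
  PREDICT(X → X '*' '*') = { 'f' }
For L:
  PREDICT(L → X X '*') = { 'f' }
  PREDICT(L → '*' c ';') = { '*' }

Conflict found: Predict set conflict for F: { '*' }
The grammar is NOT LL(1).

Answer: No. Predict set conflict for F: { '*' }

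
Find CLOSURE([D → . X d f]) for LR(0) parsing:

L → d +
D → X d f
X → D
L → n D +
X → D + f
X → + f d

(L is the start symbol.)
To compute CLOSURE, for each item [A → α.Bβ] where B is a non-terminal, add [B → .γ] for all productions B → γ; repeat for the newly added items until nothing changes.

Start with: [D → . X d f]
  [D → . X d f] has the dot before X: add [X → . D], [X → . D + f], [X → . + f d]
  [X → . D] has the dot before D: all D-items already present
No further items can be added.

CLOSURE = { [D → . X d f], [X → . + f d], [X → . D + f], [X → . D] }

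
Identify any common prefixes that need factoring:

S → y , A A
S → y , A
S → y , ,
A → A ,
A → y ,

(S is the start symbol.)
Yes, S has productions with common prefix 'y ,'

Left-factoring is needed when two productions for the same non-terminal
share a common prefix on the right-hand side.

Productions for S:
  S → y , A A
  S → y , A
  S → y , ,
Productions for A:
  A → A ,
  A → y ,

Found common prefix 'y ,' in productions for S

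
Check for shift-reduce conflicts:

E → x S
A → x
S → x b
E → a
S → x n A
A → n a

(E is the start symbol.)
A shift-reduce conflict occurs when an LR(0) state has both:
  - a complete (reduce) item [A → α .] (dot at the end), and
  - a shift item [B → β . c γ] (dot before a terminal).

Augment with E' → E and build the canonical LR(0) collection (I0 = CLOSURE({[E' → . E]}), then GOTO on every symbol after a dot until no new states appear). It has 12 states:
  I0: { [E → . a], [E → . x S], [E' → . E] }  — shift
  I1: { [E' → E .] }  — accept
  I2: { [E → a .] }  — reduce
  I3: { [E → x . S], [S → . x b], [S → . x n A] }  — shift
  I4: { [E → x S .] }  — reduce
  I5: { [S → x . b], [S → x . n A] }  — shift
  I6: { [S → x b .] }  — reduce
  I7: { [A → . n a], [A → . x], [S → x n . A] }  — shift
  I8: { [S → x n A .] }  — reduce
  I9: { [A → n . a] }  — shift
  I10: { [A → x .] }  — reduce
  I11: { [A → n a .] }  — reduce

No state contains both a complete item and a shift item.

Answer: No shift-reduce conflicts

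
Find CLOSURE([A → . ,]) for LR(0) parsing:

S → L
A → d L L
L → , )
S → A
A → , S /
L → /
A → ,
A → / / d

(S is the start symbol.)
To compute CLOSURE, for each item [A → α.Bβ] where B is a non-terminal, add [B → .γ] for all productions B → γ; repeat for the newly added items until nothing changes.

Start with: [A → . ,]
The dot precedes the terminal ',', so nothing is added.

CLOSURE = { [A → . ,] }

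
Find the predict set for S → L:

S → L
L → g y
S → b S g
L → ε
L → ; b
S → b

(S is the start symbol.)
{ $, ';', 'g' }

PREDICT(S → L) = (FIRST(RHS) \ {ε}) ∪ (FOLLOW(S) if ε ∈ FIRST(RHS), i.e. RHS ⇒* ε)
FIRST(L) = { ';', 'g', ε }
FIRST(L) = { ';', 'g', ε }
ε ∈ FIRST(L) (the right-hand side is nullable), so add FOLLOW(S) = { $, 'g' }
PREDICT(S → L) = { $, ';', 'g' }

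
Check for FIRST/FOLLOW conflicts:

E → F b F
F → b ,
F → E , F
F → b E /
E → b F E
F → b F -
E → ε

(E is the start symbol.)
Nullable non-terminals: E.
FIRST sets used below: FIRST(F) = { ',', 'b' }

E: nullable alternative(s) E → ε; FOLLOW(E) = { $, ',', '/' }
  E → F b F: FIRST \ {ε} = { ',', 'b' } — overlaps FOLLOW(E) on { ',' }: CONFLICT
  E → b F E: FIRST \ {ε} = { 'b' } — disjoint from FOLLOW(E)
  E → ε: FIRST \ {ε} = { } — this is the only nullable alternative, skip

F has no nullable alternative, so no FIRST/FOLLOW check is needed there.

So the grammar has 1 FIRST/FOLLOW conflict (marked CONFLICT above).

Answer: Yes. E → F b F with FOLLOW(E) on { ',' }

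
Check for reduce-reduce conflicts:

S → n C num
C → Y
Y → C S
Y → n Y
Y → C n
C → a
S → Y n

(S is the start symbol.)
Augment with S' → S and build the canonical LR(0) collection (I0 = CLOSURE({[S' → . S]}), then GOTO on every symbol after a dot until no new states appear). It has 13 states:
  I0: { [C → . Y], [C → . a], [S → . Y n], [S → . n C num], [S' → . S], [Y → . C S], [Y → . C n], [Y → . n Y] }  — shift
  I1: { [C → . Y], [C → . a], [S → . Y n], [S → . n C num], [Y → . C S], [Y → . C n], [Y → . n Y], [Y → C . S], [Y → C . n] }  — shift
  I2: { [S' → S .] }  — accept
  I3: { [C → Y .], [S → Y . n] }  — shift, reduce
  I4: { [C → a .] }  — reduce
  I5: { [C → . Y], [C → . a], [S → n . C num], [Y → . C S], [Y → . C n], [Y → . n Y], [Y → n . Y] }  — shift
  I6: { [C → . Y], [C → . a], [S → . Y n], [S → . n C num], [S → n C . num], [Y → . C S], [Y → . C n], [Y → . n Y], [Y → C . S], [Y → C . n] }  — shift
  I7: { [C → Y .], [Y → n Y .] }  — 2 reduces
  I8: { [C → . Y], [C → . a], [Y → . C S], [Y → . C n], [Y → . n Y], [Y → n . Y] }  — shift
  I9: { [Y → C S .] }  — reduce
  I10: { [C → . Y], [C → . a], [S → n . C num], [Y → . C S], [Y → . C n], [Y → . n Y], [Y → C n .], [Y → n . Y] }  — shift, reduce
  I11: { [S → n C num .] }  — reduce
  I12: { [S → Y n .] }  — reduce

I7 contains complete items [C → Y .], [Y → n Y .] — reduce-reduce conflict.

Answer: Yes — I7: [C → Y .] vs [Y → n Y .]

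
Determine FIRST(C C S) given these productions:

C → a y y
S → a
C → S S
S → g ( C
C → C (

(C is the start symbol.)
{ 'a', 'g' }

FIRST sets of the non-terminals involved (from the grammar, by fixed-point iteration):
  FIRST(C) = { 'a', 'g' }

To compute FIRST(C C S), process the symbols left to right:
Symbol C is a non-terminal. Add FIRST(C) \ {ε} = { 'a', 'g' }
C is not nullable (ε ∉ FIRST(C)), so stop here.
FIRST(C C S) = { 'a', 'g' }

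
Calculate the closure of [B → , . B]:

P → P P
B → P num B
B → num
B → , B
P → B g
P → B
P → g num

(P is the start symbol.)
Start with: [B → , . B]
  [B → , . B] has the dot before B: add [B → . P num B], [B → . num], [B → . , B]
  [B → . P num B] has the dot before P: add [P → . P P], [P → . B g], [P → . B], [P → . g num]
No further items can be added.

CLOSURE = { [B → , . B], [B → . , B], [B → . P num B], [B → . num], [P → . B g], [P → . B], [P → . P P], [P → . g num] }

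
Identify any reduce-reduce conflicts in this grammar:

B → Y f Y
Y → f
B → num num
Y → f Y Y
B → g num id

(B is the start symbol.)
A reduce-reduce conflict occurs when an LR(0) state has two complete items [A → α .] and [B → β .] — both call for a reduction, and with no lookahead the parser cannot choose between them.

Augment with B' → B and build the canonical LR(0) collection (I0 = CLOSURE({[B' → . B]}), then GOTO on every symbol after a dot until no new states appear). It has 13 states:
  I0: { [B → . Y f Y], [B → . g num id], [B → . num num], [B' → . B], [Y → . f Y Y], [Y → . f] }  — shift
  I1: { [B' → B .] }  — accept
  I2: { [B → Y . f Y] }  — shift
  I3: { [Y → . f Y Y], [Y → . f], [Y → f . Y Y], [Y → f .] }  — shift, reduce
  I4: { [B → g . num id] }  — shift
  I5: { [B → num . num] }  — shift
  I6: { [B → num num .] }  — reduce
  I7: { [B → g num . id] }  — shift
  I8: { [B → g num id .] }  — reduce
  I9: { [Y → . f Y Y], [Y → . f], [Y → f Y . Y] }  — shift
  I10: { [Y → f Y Y .] }  — reduce
  I11: { [B → Y f . Y], [Y → . f Y Y], [Y → . f] }  — shift
  I12: { [B → Y f Y .] }  — reduce

No state contains more than one complete item.

Answer: No reduce-reduce conflicts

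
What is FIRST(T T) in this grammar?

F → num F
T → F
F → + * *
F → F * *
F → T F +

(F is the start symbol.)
FIRST sets of the non-terminals involved (from the grammar, by fixed-point iteration):
  FIRST(T) = { '+', 'num' }

To compute FIRST(T T), process the symbols left to right:
Symbol T is a non-terminal. Add FIRST(T) \ {ε} = { '+', 'num' }
T is not nullable (ε ∉ FIRST(T)), so stop here.
FIRST(T T) = { '+', 'num' }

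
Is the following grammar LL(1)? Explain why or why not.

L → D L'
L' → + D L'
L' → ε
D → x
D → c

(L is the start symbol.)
Yes, the grammar is LL(1).

A grammar is LL(1) if for each non-terminal N with multiple productions, the predict sets of those productions are pairwise disjoint, where PREDICT(N → α) = (FIRST(α) \ {ε}) ∪ (FOLLOW(N) if α ⇒* ε).

Relevant sets:
  FOLLOW(L') = { $ }

For L':
  PREDICT(L' → '+' D L') = { '+' }
  PREDICT(L' → ε) = { $ }
For D:
  PREDICT(D → x) = { 'x' }
  PREDICT(D → c) = { 'c' }
L has a single production, so nothing to check there.

All predict sets are disjoint. The grammar IS LL(1).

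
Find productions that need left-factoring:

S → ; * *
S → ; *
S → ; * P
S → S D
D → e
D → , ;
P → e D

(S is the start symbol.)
Left-factoring is needed when two productions for the same non-terminal
share a common prefix on the right-hand side.

Productions for S:
  S → ; * *
  S → ; *
  S → ; * P
  S → S D
Productions for D:
  D → e
  D → , ;

Found common prefix '; *' in productions for S

Answer: Yes, S has productions with common prefix '; *'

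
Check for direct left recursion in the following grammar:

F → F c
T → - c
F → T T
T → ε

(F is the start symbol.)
Yes, F is left-recursive

F → F c: LEFT RECURSIVE (starts with F)
T → - c: starts with '-'
F → T T: starts with T
T → ε: starts with ε

The grammar has direct left recursion on: F.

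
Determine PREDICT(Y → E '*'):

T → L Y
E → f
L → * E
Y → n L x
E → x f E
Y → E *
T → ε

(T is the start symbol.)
{ 'f', 'x' }

PREDICT(Y → E '*') = (FIRST(RHS) \ {ε}) ∪ (FOLLOW(Y) if ε ∈ FIRST(RHS), i.e. RHS ⇒* ε)
FIRST(E) = { 'f', 'x' }
FIRST(E '*') = { 'f', 'x' }
ε ∉ FIRST(E '*'), so FOLLOW(Y) is not added.
PREDICT(Y → E '*') = { 'f', 'x' }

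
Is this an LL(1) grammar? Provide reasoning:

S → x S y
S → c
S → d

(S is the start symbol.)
A grammar is LL(1) if for each non-terminal N with multiple productions, the predict sets of those productions are pairwise disjoint, where PREDICT(N → α) = (FIRST(α) \ {ε}) ∪ (FOLLOW(N) if α ⇒* ε).

For S:
  PREDICT(S → x S y) = { 'x' }
  PREDICT(S → c) = { 'c' }
  PREDICT(S → d) = { 'd' }

All predict sets are disjoint. The grammar IS LL(1).

Answer: Yes, the grammar is LL(1).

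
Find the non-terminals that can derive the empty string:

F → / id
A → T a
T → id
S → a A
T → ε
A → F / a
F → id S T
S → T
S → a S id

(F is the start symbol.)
A non-terminal is nullable if it can derive ε (the empty string): either it has an ε-production, or it has a production whose right-hand side consists entirely of nullable non-terminals.

ε-productions: T → ε
So T is immediately nullable.
S → T: every symbol on the right is nullable, so S is nullable too.
No further non-terminal can be added: every production for the remaining non-terminals contains a terminal or a non-nullable non-terminal.
Nullable = { 'S', 'T' }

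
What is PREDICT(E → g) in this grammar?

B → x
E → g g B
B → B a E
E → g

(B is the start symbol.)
{ 'g' }

PREDICT(E → g) = (FIRST(RHS) \ {ε}) ∪ (FOLLOW(E) if ε ∈ FIRST(RHS), i.e. RHS ⇒* ε)
FIRST(g) = { 'g' }
ε ∉ FIRST(g), so FOLLOW(E) is not added.
PREDICT(E → g) = { 'g' }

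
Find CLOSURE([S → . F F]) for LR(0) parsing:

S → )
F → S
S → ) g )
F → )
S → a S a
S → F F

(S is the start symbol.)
{ [F → . )], [F → . S], [S → . ) g )], [S → . )], [S → . F F], [S → . a S a] }

To compute CLOSURE, for each item [A → α.Bβ] where B is a non-terminal, add [B → .γ] for all productions B → γ; repeat for the newly added items until nothing changes.

Start with: [S → . F F]
  [S → . F F] has the dot before F: add [F → . S], [F → . )]
  [F → . S] has the dot before S: add [S → . )], [S → . ) g )], [S → . a S a]
No further items can be added.

CLOSURE = { [F → . )], [F → . S], [S → . ) g )], [S → . )], [S → . F F], [S → . a S a] }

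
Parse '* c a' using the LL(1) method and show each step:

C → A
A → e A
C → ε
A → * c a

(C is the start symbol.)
LL(1) parsing maintains a stack (initially the start symbol over $) and the input. At each step: if the stack top is a terminal, match it against the current input token; if it is a non-terminal N, replace it with the RHS of M[N, lookahead] (the unique production whose predict set contains the lookahead).

Stack is shown with the top on the left.

Stack    Input    Action
------------------------
C $      * c a $  output C → A
A $      * c a $  output A → * c a
* c a $  * c a $  match '*'
c a $    c a $    match 'c'
a $      a $      match 'a'
$        $        accept

The string is accepted.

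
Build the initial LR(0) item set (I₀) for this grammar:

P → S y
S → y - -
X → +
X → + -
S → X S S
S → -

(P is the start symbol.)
{ [P → . S y], [P' → . P], [S → . -], [S → . X S S], [S → . y - -], [X → . + -], [X → . +] }

First, augment the grammar with P' → P
I₀ = CLOSURE({ [P' → . P] }):
  [P' → . P] has the dot before P: add [P → . S y]
  [P → . S y] has the dot before S: add [S → . y - -], [S → . X S S], [S → . -]
  [S → . X S S] has the dot before X: add [X → . +], [X → . + -]
No further items can be added.

I₀ = { [P → . S y], [P' → . P], [S → . -], [S → . X S S], [S → . y - -], [X → . + -], [X → . +] }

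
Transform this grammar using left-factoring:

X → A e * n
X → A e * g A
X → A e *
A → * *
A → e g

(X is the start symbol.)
X → A e * X'
X' → n
X' → g A
X' → ε
A → * *
A → e g

Left-factoring transforms A → αβ₁ | αβ₂ into A → αA' and A' → β₁ | β₂
(α is the longest common prefix among the alternatives). Repeat until
no nonterminal has two alternatives with a common prefix.

Round 1: X has alternatives sharing prefix 'A e *'. Introduce X': X → A e * X'
  Add: X' → n
  Add: X' → g A
  Add: X' → ε

No remaining common prefixes — done.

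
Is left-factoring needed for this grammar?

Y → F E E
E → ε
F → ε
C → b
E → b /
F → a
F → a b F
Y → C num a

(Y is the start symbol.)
Left-factoring is needed when two productions for the same non-terminal
share a common prefix on the right-hand side.

Productions for Y:
  Y → F E E
  Y → C num a
Productions for E:
  E → ε
  E → b /
Productions for F:
  F → ε
  F → a
  F → a b F

Found common prefix 'a' in productions for F

Answer: Yes, F has productions with common prefix 'a'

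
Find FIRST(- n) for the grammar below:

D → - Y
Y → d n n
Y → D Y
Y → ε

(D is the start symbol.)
To compute FIRST(- n), process the symbols left to right:
Symbol - is a terminal. Add '-' and stop.
FIRST(- n) = { '-' }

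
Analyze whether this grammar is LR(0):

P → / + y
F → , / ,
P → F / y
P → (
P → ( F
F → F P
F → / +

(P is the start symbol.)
A grammar is LR(0) if no state in the canonical LR(0) collection has:
  - both a shift item (dot before a terminal) and a complete item (shift-reduce conflict), or
  - two or more complete items (reduce-reduce conflict; the accept item [P' → P .] counts as a complete item here).

Augment with P' → P and build the canonical LR(0) collection (I0 = CLOSURE({[P' → . P]}), then GOTO on every symbol after a dot until no new states appear). It has 16 states:
  I0: { [F → . , / ,], [F → . / +], [F → . F P], [P → . ( F], [P → . (], [P → . / + y], [P → . F / y], [P' → . P] }  — shift
  I1: { [F → . , / ,], [F → . / +], [F → . F P], [P → ( . F], [P → ( .] }  — shift, reduce
  I2: { [F → , . / ,] }  — shift
  I3: { [F → / . +], [P → / . + y] }  — shift
  I4: { [F → . , / ,], [F → . / +], [F → . F P], [F → F . P], [P → . ( F], [P → . (], [P → . / + y], [P → . F / y], [P → F . / y] }  — shift
  I5: { [P' → P .] }  — accept
  I6: { [F → / . +], [P → / . + y], [P → F / . y] }  — shift
  I7: { [F → F P .] }  — reduce
  I8: { [F → / + .], [P → / + . y] }  — shift, reduce
  I9: { [P → F / y .] }  — reduce
  I10: { [P → / + y .] }  — reduce
  I11: { [F → , / . ,] }  — shift
  I12: { [F → , / , .] }  — reduce
  I13: { [F → / . +] }  — shift
  I14: { [F → . , / ,], [F → . / +], [F → . F P], [F → F . P], [P → ( F .], [P → . ( F], [P → . (], [P → . / + y], [P → . F / y] }  — shift, reduce
  I15: { [F → / + .] }  — reduce

Conflict in state I1:
  Shift-reduce conflict between [P → ( .] and [F → . , / ,]
So the grammar is NOT LR(0).

Answer: No. Shift-reduce conflict between [P → ( .] and [F → . , / ,]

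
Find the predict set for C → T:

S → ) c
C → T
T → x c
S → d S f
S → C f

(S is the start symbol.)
PREDICT(C → T) = (FIRST(RHS) \ {ε}) ∪ (FOLLOW(C) if ε ∈ FIRST(RHS), i.e. RHS ⇒* ε)
FIRST(T) = { 'x' }
FIRST(T) = { 'x' }
ε ∉ FIRST(T), so FOLLOW(C) is not added.
PREDICT(C → T) = { 'x' }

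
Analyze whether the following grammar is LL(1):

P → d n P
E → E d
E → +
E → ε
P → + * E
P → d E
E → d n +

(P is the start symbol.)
No. Predict set conflict for P: { 'd' }

A grammar is LL(1) if for each non-terminal N with multiple productions, the predict sets of those productions are pairwise disjoint, where PREDICT(N → α) = (FIRST(α) \ {ε}) ∪ (FOLLOW(N) if α ⇒* ε).

Relevant sets:
  FIRST(E) = { '+', 'd', ε }
  FOLLOW(E) = { $, 'd' }

For P:
  PREDICT(P → d n P) = { 'd' }
  PREDICT(P → '+' '*' E) = { '+' }
  PREDICT(P → d E) = { 'd' }
For E:
  PREDICT(E → E d) = { '+', 'd' }
  PREDICT(E → '+') = { '+' }
  PREDICT(E → ε) = { $, 'd' }
  PREDICT(E → d n '+') = { 'd' }

Conflict found: Predict set conflict for P: { 'd' }
The grammar is NOT LL(1).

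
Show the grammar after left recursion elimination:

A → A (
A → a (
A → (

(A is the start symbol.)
A → a ( A'
A → ( A'
A' → ( A'
A' → ε

A is directly left-recursive. The standard transformation for
  A → A α₁ | ... | A α_m | β₁ | ... | β_n
is
  A  → β₁ A' | ... | β_n A'
  A' → α₁ A' | ... | α_m A' | ε

A → a ( becomes A → a ( A'
A → ( becomes A → ( A'
A → A ( becomes A' → ( A'
Add A' → ε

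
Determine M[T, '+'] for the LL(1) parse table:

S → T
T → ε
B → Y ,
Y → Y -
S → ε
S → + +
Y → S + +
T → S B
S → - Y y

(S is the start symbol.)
T → ε, T → S B

To find M[T, '+'], we find productions for T where '+' is in the predict set (PREDICT(N → α) = (FIRST(α) \ {ε}) ∪ (FOLLOW(N) if α ⇒* ε)).

Relevant sets:
  FIRST(S) = { '+', '-', ε }
  FIRST(B) = { '+', '-' }
  FOLLOW(T) = { $, '+', '-' }

T → ε: PREDICT = { $, '+', '-' }
  '+' is in predict set, so this production goes in M[T, '+']
T → S B: PREDICT = { '+', '-' }
  '+' is in predict set, so this production goes in M[T, '+']

M[T, '+'] = T → ε, T → S B  (a multiply-defined cell — the grammar is not LL(1))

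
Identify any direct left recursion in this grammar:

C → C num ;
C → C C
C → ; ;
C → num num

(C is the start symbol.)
Direct left recursion occurs when N → N α for some non-terminal N (the right-hand side begins with the left-hand side itself).

C → C num ;: LEFT RECURSIVE (starts with C)
C → C C: LEFT RECURSIVE (starts with C)
C → ; ;: starts with ';'
C → num num: starts with num

The grammar has direct left recursion on: C.

Answer: Yes, C is left-recursive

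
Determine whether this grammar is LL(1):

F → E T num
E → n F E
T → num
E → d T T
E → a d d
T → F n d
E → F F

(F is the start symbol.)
A grammar is LL(1) if for each non-terminal N with multiple productions, the predict sets of those productions are pairwise disjoint, where PREDICT(N → α) = (FIRST(α) \ {ε}) ∪ (FOLLOW(N) if α ⇒* ε).

Relevant sets:
  FIRST(F) = { 'a', 'd', 'n' }

For E:
  PREDICT(E → n F E) = { 'n' }
  PREDICT(E → d T T) = { 'd' }
  PREDICT(E → a d d) = { 'a' }
  PREDICT(E → F F) = { 'a', 'd', 'n' }
For T:
  PREDICT(T → num) = { 'num' }
  PREDICT(T → F n d) = { 'a', 'd', 'n' }
F has a single production, so nothing to check there.

Conflict found: Predict set conflict for E: { 'n' }
The grammar is NOT LL(1).

Answer: No. Predict set conflict for E: { 'n' }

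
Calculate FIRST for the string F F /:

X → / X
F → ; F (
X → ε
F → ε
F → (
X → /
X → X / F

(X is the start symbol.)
FIRST sets of the non-terminals involved (from the grammar, by fixed-point iteration):
  FIRST(F) = { '(', ';', ε }

To compute FIRST(F F /), process the symbols left to right:
Symbol F is a non-terminal. Add FIRST(F) \ {ε} = { '(', ';' }
F is nullable (ε ∈ FIRST(F)), continue to the next symbol.
Symbol F is a non-terminal. Add FIRST(F) \ {ε} = { '(', ';' }
F is nullable (ε ∈ FIRST(F)), continue to the next symbol.
Symbol / is a terminal. Add '/' and stop.
FIRST(F F /) = { '(', '/', ';' }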